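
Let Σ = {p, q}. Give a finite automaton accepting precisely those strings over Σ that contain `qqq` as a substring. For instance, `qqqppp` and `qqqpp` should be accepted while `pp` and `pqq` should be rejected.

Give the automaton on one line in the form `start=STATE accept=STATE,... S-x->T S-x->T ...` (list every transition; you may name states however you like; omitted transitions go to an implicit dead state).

start=s0 accept=s3 s0-p->s0 s0-q->s1 s1-p->s0 s1-q->s2 s2-p->s0 s2-q->s3 s3-p->s3 s3-q->s3

Track how much of `qqq` has been matched so far: state s0 is no progress, s3 is the absorbing accept state reached once `qqq` has occurred. Intermediate states record partial matches; on a mismatch, fall back to the longest reusable overlap.
        p   q  
>  s0   s0  s1 
   s1   s0  s2 
   s2   s0  s3 
 * s3   s3  s3 
(> = start, * = accepting)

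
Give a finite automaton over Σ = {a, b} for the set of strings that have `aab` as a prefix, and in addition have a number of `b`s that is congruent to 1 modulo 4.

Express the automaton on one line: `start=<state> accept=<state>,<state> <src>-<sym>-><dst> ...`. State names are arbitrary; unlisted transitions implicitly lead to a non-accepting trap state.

Build one automaton per condition and run them in lockstep. The first has 5 states tracking whether the input so far still matches the prefix `aab`; the second has 4 states tracking the count of `b`s modulo 4. A product state is a pair (one from each), accepting exactly when both do.
An 11-state machine:
          a    b  
>  q0     q1   q2 
   q1     q3   q2 
   q2     q2   q4 
   q3     q5   q6 
   q4     q4   q7 
   q5     q5   q2 
 * q6     q6   q8 
   q7     q7   q5 
   q8     q8   q9 
   q9     q9  q10 
   q10   q10   q6 
(> = start, * = accepting)

start=q0 accept=q6 q0-a->q1 q0-b->q2 q1-a->q3 q1-b->q2 q2-a->q2 q2-b->q4 q3-a->q5 q3-b->q6 q4-a->q4 q4-b->q7 q5-a->q5 q5-b->q2 q6-a->q6 q6-b->q8 q7-a->q7 q7-b->q5 q8-a->q8 q8-b->q9 q9-a->q9 q9-b->q10 q10-a->q10 q10-b->q6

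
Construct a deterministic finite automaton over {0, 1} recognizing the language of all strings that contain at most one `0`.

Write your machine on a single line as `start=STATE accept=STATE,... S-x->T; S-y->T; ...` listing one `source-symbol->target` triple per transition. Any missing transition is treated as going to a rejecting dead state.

Only the number of `0`s matters, and only up to 2. Make a chain A → B → C advanced by each `0` (with C absorbing); every other symbol self-loops. The accepting set is {A, B}.
3 states suffice.
       0  1 
>* A   B  A 
 * B   C  B 
   C   C  C 
(> = start, * = accepting)

start=A; accept=A,B; A-0->B; A-1->A; B-0->C; B-1->B; C-0->C; C-1->C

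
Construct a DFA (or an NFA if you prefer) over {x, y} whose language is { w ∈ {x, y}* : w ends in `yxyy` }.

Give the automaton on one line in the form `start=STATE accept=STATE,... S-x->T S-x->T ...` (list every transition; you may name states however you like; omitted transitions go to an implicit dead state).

Remember how much of `yxyy` the current input suffix matches. State S0 means no match yet; S1 means the last symbol is `y`; S2 means the last 2 symbols are `yx`; S3 means the last 3 symbols are `yxy`; S4 means the last 4 symbols are `yxyy`. Only S4 accepts. On a mismatch, fall back to the longest proper suffix that is still a prefix of `yxyy`.
A 5-state machine:
        x   y  
>  S0   S0  S1 
   S1   S2  S1 
   S2   S0  S3 
   S3   S2  S4 
 * S4   S2  S1 
(> = start, * = accepting)

start=S0 accept=S4 S0-x->S0 S0-y->S1 S1-x->S2 S1-y->S1 S2-x->S0 S2-y->S3 S3-x->S2 S3-y->S4 S4-x->S2 S4-y->S1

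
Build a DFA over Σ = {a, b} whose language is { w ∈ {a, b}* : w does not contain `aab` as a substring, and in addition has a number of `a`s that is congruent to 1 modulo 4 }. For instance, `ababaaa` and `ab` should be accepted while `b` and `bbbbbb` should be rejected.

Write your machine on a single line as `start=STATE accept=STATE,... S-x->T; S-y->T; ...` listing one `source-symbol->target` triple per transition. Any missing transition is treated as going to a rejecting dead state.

start=q0; accept=q1,q3,q10; q0-a->q1; q0-b->q0; q1-a->q2; q1-b->q3; q2-a->q4; q2-b->q5; q3-a->q6; q3-b->q3; q4-a->q7; q4-b->q8; q5-a->q8; q5-b->q5; q6-a->q4; q6-b->q9; q7-a->q10; q7-b->q11; q8-a->q11; q8-b->q8; q9-a->q12; q9-b->q9; q10-a->q2; q10-b->q13; q11-a->q13; q11-b->q11; q12-a->q7; q12-b->q14; q13-a->q5; q13-b->q13; q14-a->q15; q14-b->q14; q15-a->q10; q15-b->q0

Build one automaton per condition and run them in lockstep. One (4 states) tracks partial matches of the forbidden pattern `aab`; the other (4 states) tracks the count of `a`s modulo 4. Each combined state is a pair, one component from each; accept when both components accept.
          a    b  
>  q0     q1   q0 
 * q1     q2   q3 
   q2     q4   q5 
 * q3     q6   q3 
   q4     q7   q8 
   q5     q8   q5 
   q6     q4   q9 
   q7    q10  q11 
   q8    q11   q8 
   q9    q12   q9 
 * q10    q2  q13 
   q11   q13  q11 
   q12    q7  q14 
   q13    q5  q13 
   q14   q15  q14 
   q15   q10   q0 
(> = start, * = accepting)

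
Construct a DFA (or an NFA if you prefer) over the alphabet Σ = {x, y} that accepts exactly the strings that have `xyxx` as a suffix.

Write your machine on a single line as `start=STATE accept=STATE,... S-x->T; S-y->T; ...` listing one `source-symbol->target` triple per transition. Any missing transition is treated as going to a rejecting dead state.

Remember how much of `xyxx` the current input suffix matches. State A means no match yet; B means the last symbol is `x`; C means the last 2 symbols are `xy`; D means the last 3 symbols are `xyx`; E means the last 4 symbols are `xyxx`. Only E accepts. On a mismatch, fall back to the longest proper suffix that is still a prefix of `xyxx`.
5 states suffice.
       x  y 
>  A   B  A 
   B   B  C 
   C   D  A 
   D   E  C 
 * E   B  C 
(> = start, * = accepting)

start=A; accept=E; A-x->B; A-y->A; B-x->B; B-y->C; C-x->D; C-y->A; D-x->E; D-y->C; E-x->B; E-y->C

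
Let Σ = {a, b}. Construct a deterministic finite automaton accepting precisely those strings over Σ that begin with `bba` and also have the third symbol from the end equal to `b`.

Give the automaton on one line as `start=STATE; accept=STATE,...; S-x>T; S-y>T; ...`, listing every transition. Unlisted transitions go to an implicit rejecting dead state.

Handle the two conditions separately and then intersect. One (5 states) tracks whether the input so far still matches the prefix `bba`; the other (15 states) tracks the last 3 symbols read. Each combined state is a pair, one component from each; accept when both components accept. Minimizing collapses redundant product states.
12 states suffice.
          a    b  
>  q0     q1   q2 
   q1     q1   q1 
   q2     q1   q3 
   q3     q4   q1 
 * q4     q5   q6 
 * q5     q7   q8 
 * q6     q9  q10 
   q7     q7   q8 
   q8     q9  q10 
   q9     q5   q6 
   q10    q4  q11 
 * q11    q4  q11 
(> = start, * = accepting)

start=q0; accept=q4,q5,q6,q11; q0-a>q1; q0-b>q2; q1-a>q1; q1-b>q1; q2-a>q1; q2-b>q3; q3-a>q4; q3-b>q1; q4-a>q5; q4-b>q6; q5-a>q7; q5-b>q8; q6-a>q9; q6-b>q10; q7-a>q7; q7-b>q8; q8-a>q9; q8-b>q10; q9-a>q5; q9-b>q6; q10-a>q4; q10-b>q11; q11-a>q4; q11-b>q11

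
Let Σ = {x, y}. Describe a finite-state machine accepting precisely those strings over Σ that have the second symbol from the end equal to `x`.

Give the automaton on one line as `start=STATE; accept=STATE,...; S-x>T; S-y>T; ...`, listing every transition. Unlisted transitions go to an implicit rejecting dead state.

A DFA must remember the last 2 symbols (since which symbol is second-to-last isn't known until the input ends). Use one state per possible window of the last ≤2 symbols; accept from those whose window starts with `x`.
7 states suffice.
        x   y  
>  q0   q1  q2 
   q1   q3  q4 
   q2   q5  q6 
 * q3   q3  q4 
 * q4   q5  q6 
   q5   q3  q4 
   q6   q5  q6 
(> = start, * = accepting)

start=q0; accept=q3,q4; q0-x>q1; q0-y>q2; q1-x>q3; q1-y>q4; q2-x>q5; q2-y>q6; q3-x>q3; q3-y>q4; q4-x>q5; q4-y>q6; q5-x>q3; q5-y>q4; q6-x>q5; q6-y>q6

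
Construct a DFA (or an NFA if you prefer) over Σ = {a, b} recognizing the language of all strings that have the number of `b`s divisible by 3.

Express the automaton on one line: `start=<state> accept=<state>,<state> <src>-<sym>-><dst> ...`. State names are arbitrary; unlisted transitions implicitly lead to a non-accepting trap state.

The only thing that matters is how many `b`s have appeared, reduced mod 3. Use one state per residue: q0 for 0, …, q2 for 2. Reading `b` moves to the next residue; anything else stays put. q0 is accepting.
With 3 states:
        a   b  
>* q0   q0  q1 
   q1   q1  q2 
   q2   q2  q0 
(> = start, * = accepting)

start=q0 accept=q0 q0-a->q0 q0-b->q1 q1-a->q1 q1-b->q2 q2-a->q2 q2-b->q0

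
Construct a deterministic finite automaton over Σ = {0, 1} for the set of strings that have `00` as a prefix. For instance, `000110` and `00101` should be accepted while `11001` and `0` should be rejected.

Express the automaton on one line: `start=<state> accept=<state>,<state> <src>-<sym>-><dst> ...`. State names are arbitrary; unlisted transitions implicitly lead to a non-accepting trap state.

Check the first 2 symbols one by one: q0 through q1 record how many have matched `00` so far; any wrong symbol goes to the dead state q3. After all 2 match we enter the accepting sink q2.
4 states suffice.
        0   1  
>  q0   q1  q3 
   q1   q2  q3 
 * q2   q2  q2 
   q3   q3  q3 
(> = start, * = accepting)

start=q0 accept=q2 q0-0->q1 q0-1->q3 q1-0->q2 q1-1->q3 q2-0->q2 q2-1->q2 q3-0->q3 q3-1->q3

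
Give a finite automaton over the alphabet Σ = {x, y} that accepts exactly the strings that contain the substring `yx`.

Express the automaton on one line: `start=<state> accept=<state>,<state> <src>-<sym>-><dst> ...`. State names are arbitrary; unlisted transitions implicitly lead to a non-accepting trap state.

Track how much of `yx` has been matched so far: state A is no progress, C is the absorbing accept state reached once `yx` has occurred. Intermediate states record partial matches; on a mismatch, fall back to the longest reusable overlap.
With 3 states:
       x  y 
>  A   A  B 
   B   C  B 
 * C   C  C 
(> = start, * = accepting)

start=A accept=C A-x->A A-y->B B-x->C B-y->B C-x->C C-y->C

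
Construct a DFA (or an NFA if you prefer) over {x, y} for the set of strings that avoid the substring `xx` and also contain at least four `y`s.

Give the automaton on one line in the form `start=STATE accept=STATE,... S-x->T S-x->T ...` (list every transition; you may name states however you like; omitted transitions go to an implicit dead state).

Handle the two conditions separately and then intersect. One (3 states) tracks partial matches of the forbidden pattern `xx`; the other (6 states) tracks the count of `y`s, saturating at 5. Each combined state is a pair, one component from each; accept when both components accept. After merging equivalent states the machine shrinks.
          x    y  
>  q0     q1   q2 
   q1     q3   q2 
   q2     q4   q5 
   q3     q3   q3 
   q4     q3   q5 
   q5     q6   q7 
   q6     q3   q7 
   q7     q8   q9 
   q8     q3   q9 
 * q9    q10   q9 
 * q10    q3   q9 
(> = start, * = accepting)

start=q0 accept=q9,q10 q0-x->q1 q0-y->q2 q1-x->q3 q1-y->q2 q2-x->q4 q2-y->q5 q3-x->q3 q3-y->q3 q4-x->q3 q4-y->q5 q5-x->q6 q5-y->q7 q6-x->q3 q6-y->q7 q7-x->q8 q7-y->q9 q8-x->q3 q8-y->q9 q9-x->q10 q9-y->q9 q10-x->q3 q10-y->q9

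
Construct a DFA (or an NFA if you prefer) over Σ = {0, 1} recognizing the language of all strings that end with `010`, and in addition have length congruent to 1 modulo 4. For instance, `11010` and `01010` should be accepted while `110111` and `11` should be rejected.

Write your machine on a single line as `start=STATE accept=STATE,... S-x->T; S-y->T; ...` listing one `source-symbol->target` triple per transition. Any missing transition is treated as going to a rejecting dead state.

start=s0; accept=s6; s0-0->s1; s0-1->s1; s1-0->s2; s1-1->s2; s2-0->s3; s2-1->s4; s3-0->s0; s3-1->s5; s4-0->s0; s4-1->s0; s5-0->s6; s5-1->s1; s6-0->s2; s6-1->s2

Run two small machines in parallel and take their product. The first has 4 states tracking how much of the suffix `010` has currently been matched; the second has 4 states tracking the input length modulo 4. A product state is a pair (one from each), accepting exactly when both do. Equivalent product states are then merged.
7 states suffice.
        0   1  
>  s0   s1  s1 
   s1   s2  s2 
   s2   s3  s4 
   s3   s0  s5 
   s4   s0  s0 
   s5   s6  s1 
 * s6   s2  s2 
(> = start, * = accepting)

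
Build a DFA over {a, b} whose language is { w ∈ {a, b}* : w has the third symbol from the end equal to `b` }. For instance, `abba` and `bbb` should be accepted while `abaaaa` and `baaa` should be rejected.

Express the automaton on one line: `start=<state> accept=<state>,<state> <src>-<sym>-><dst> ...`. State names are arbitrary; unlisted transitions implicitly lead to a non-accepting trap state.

A DFA must remember the last 3 symbols (since which symbol is third-to-last isn't known until the input ends). Use one state per possible window of the last ≤3 symbols; accept from those whose window starts with `b`.
A 15-state machine:
          a    b  
>  S0     S1   S2 
   S1     S3   S4 
   S2     S5   S6 
   S3     S7   S8 
   S4     S9  S10 
   S5    S11  S12 
   S6    S13  S14 
   S7     S7   S8 
   S8     S9  S10 
   S9    S11  S12 
   S10   S13  S14 
 * S11    S7   S8 
 * S12    S9  S10 
 * S13   S11  S12 
 * S14   S13  S14 
(> = start, * = accepting)

start=S0 accept=S11,S12,S13,S14 S0-a->S1 S0-b->S2 S1-a->S3 S1-b->S4 S2-a->S5 S2-b->S6 S3-a->S7 S3-b->S8 S4-a->S9 S4-b->S10 S5-a->S11 S5-b->S12 S6-a->S13 S6-b->S14 S7-a->S7 S7-b->S8 S8-a->S9 S8-b->S10 S9-a->S11 S9-b->S12 S10-a->S13 S10-b->S14 S11-a->S7 S11-b->S8 S12-a->S9 S12-b->S10 S13-a->S11 S13-b->S12 S14-a->S13 S14-b->S14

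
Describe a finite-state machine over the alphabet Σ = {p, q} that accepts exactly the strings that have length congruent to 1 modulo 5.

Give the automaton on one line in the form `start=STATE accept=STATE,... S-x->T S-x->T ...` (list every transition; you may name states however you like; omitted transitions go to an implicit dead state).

Only the length mod 5 matters, so use a 5-cycle: from any state, every input symbol moves to the next state, wrapping s4 back to s0. Mark s1 accepting.
        p   q  
>  s0   s1  s1 
 * s1   s2  s2 
   s2   s3  s3 
   s3   s4  s4 
   s4   s0  s0 
(> = start, * = accepting)

start=s0 accept=s1 s0-p->s1 s0-q->s1 s1-p->s2 s1-q->s2 s2-p->s3 s2-q->s3 s3-p->s4 s3-q->s4 s4-p->s0 s4-q->s0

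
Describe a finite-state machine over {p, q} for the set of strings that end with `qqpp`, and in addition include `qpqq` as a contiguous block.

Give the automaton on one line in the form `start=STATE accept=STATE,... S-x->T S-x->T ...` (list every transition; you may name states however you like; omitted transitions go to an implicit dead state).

Handle the two conditions separately and then intersect. One (5 states) tracks how much of the suffix `qqpp` has currently been matched; the other (5 states) tracks whether and how much of `qpqq` has been seen. Each combined state is a pair, one component from each; accept when both components accept. Minimizing collapses redundant product states.
9 states suffice.
        p   q  
>  s0   s0  s1 
   s1   s2  s1 
   s2   s0  s3 
   s3   s2  s4 
   s4   s5  s4 
   s5   s6  s7 
 * s6   s8  s7 
   s7   s8  s4 
   s8   s8  s7 
(> = start, * = accepting)

start=s0 accept=s6 s0-p->s0 s0-q->s1 s1-p->s2 s1-q->s1 s2-p->s0 s2-q->s3 s3-p->s2 s3-q->s4 s4-p->s5 s4-q->s4 s5-p->s6 s5-q->s7 s6-p->s8 s6-q->s7 s7-p->s8 s7-q->s4 s8-p->s8 s8-q->s7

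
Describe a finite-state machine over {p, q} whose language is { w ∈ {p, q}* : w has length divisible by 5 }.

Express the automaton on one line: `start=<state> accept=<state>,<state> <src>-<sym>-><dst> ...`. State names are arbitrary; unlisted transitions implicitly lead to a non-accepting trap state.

Only the length mod 5 matters, so use a 5-cycle: from any state, every input symbol moves to the next state, wrapping S4 back to S0. Mark S0 accepting.
        p   q  
>* S0   S1  S1 
   S1   S2  S2 
   S2   S3  S3 
   S3   S4  S4 
   S4   S0  S0 
(> = start, * = accepting)

start=S0 accept=S0 S0-p->S1 S0-q->S1 S1-p->S2 S1-q->S2 S2-p->S3 S2-q->S3 S3-p->S4 S3-q->S4 S4-p->S0 S4-q->S0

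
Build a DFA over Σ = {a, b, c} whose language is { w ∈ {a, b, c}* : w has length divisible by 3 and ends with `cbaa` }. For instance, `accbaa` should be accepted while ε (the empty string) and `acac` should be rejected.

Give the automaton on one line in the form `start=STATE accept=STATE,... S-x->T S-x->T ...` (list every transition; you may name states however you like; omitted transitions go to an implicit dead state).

start=q0 accept=q6 q0-a->q1 q0-b->q1 q0-c->q1 q1-a->q2 q1-b->q2 q1-c->q2 q2-a->q0 q2-b->q0 q2-c->q3 q3-a->q1 q3-b->q4 q3-c->q1 q4-a->q5 q4-b->q2 q4-c->q2 q5-a->q6 q5-b->q0 q5-c->q3 q6-a->q1 q6-b->q1 q6-c->q1

Build one automaton per condition and run them in lockstep. One (3 states) tracks the input length modulo 3; the other (5 states) tracks how much of the suffix `cbaa` has currently been matched. Each combined state is a pair, one component from each; accept when both components accept. Minimizing collapses redundant product states.
With 7 states:
        a   b   c  
>  q0   q1  q1  q1 
   q1   q2  q2  q2 
   q2   q0  q0  q3 
   q3   q1  q4  q1 
   q4   q5  q2  q2 
   q5   q6  q0  q3 
 * q6   q1  q1  q1 
(> = start, * = accepting)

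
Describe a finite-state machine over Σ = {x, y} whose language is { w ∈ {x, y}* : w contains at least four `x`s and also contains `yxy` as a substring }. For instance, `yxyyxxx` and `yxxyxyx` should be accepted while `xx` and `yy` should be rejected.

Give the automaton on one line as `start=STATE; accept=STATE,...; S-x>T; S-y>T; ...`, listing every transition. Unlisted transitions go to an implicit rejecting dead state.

Build one automaton per condition and run them in lockstep. The first has 6 states tracking the count of `x`s, saturating at 5; the second has 4 states tracking whether and how much of `yxy` has been seen. A product state is a pair (one from each), accepting exactly when both do.
          x    y  
>  q0     q1   q2 
   q1     q3   q4 
   q2     q5   q2 
   q3     q6   q7 
   q4     q8   q4 
   q5     q3   q9 
   q6    q10  q11 
   q7    q12   q7 
   q8     q6  q13 
   q9    q13   q9 
   q10   q14  q15 
   q11   q16  q11 
   q12   q10  q17 
   q13   q17  q13 
   q14   q14  q18 
   q15   q19  q15 
   q16   q14  q20 
   q17   q20  q17 
   q18   q19  q18 
   q19   q14  q21 
 * q20   q21  q20 
 * q21   q21  q21 
(> = start, * = accepting)

start=q0; accept=q20,q21; q0-x>q1; q0-y>q2; q1-x>q3; q1-y>q4; q2-x>q5; q2-y>q2; q3-x>q6; q3-y>q7; q4-x>q8; q4-y>q4; q5-x>q3; q5-y>q9; q6-x>q10; q6-y>q11; q7-x>q12; q7-y>q7; q8-x>q6; q8-y>q13; q9-x>q13; q9-y>q9; q10-x>q14; q10-y>q15; q11-x>q16; q11-y>q11; q12-x>q10; q12-y>q17; q13-x>q17; q13-y>q13; q14-x>q14; q14-y>q18; q15-x>q19; q15-y>q15; q16-x>q14; q16-y>q20; q17-x>q20; q17-y>q17; q18-x>q19; q18-y>q18; q19-x>q14; q19-y>q21; q20-x>q21; q20-y>q20; q21-x>q21; q21-y>q21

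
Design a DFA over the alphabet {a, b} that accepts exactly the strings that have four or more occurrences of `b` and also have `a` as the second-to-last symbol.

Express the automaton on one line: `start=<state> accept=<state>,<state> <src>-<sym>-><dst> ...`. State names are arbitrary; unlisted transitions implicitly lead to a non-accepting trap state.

start=s0 accept=s6,s8 s0-a->s0 s0-b->s1 s1-a->s1 s1-b->s2 s2-a->s2 s2-b->s3 s3-a->s4 s3-b->s5 s4-a->s4 s4-b->s6 s5-a->s7 s5-b->s5 s6-a->s7 s6-b->s5 s7-a->s8 s7-b->s6 s8-a->s8 s8-b->s6

Handle the two conditions separately and then intersect. One (6 states) tracks the count of `b`s, saturating at 5; the other (7 states) tracks the last 2 symbols read. Each combined state is a pair, one component from each; accept when both components accept. After merging equivalent states the machine shrinks.
With 9 states:
        a   b  
>  s0   s0  s1 
   s1   s1  s2 
   s2   s2  s3 
   s3   s4  s5 
   s4   s4  s6 
   s5   s7  s5 
 * s6   s7  s5 
   s7   s8  s6 
 * s8   s8  s6 
(> = start, * = accepting)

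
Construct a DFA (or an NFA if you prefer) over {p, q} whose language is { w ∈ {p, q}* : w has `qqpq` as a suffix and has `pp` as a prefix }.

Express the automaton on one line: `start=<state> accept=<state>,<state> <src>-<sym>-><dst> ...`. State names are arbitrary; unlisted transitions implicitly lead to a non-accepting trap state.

start=S0 accept=S7 S0-p->S1 S0-q->S2 S1-p->S3 S1-q->S2 S2-p->S2 S2-q->S2 S3-p->S3 S3-q->S4 S4-p->S3 S4-q->S5 S5-p->S6 S5-q->S5 S6-p->S3 S6-q->S7 S7-p->S3 S7-q->S5

Handle the two conditions separately and then intersect. The first has 5 states tracking how much of the suffix `qqpq` has currently been matched; the second has 4 states tracking whether the input so far still matches the prefix `pp`. A product state is a pair (one from each), accepting exactly when both do. Minimizing collapses redundant product states.
An 8-state machine:
        p   q  
>  S0   S1  S2 
   S1   S3  S2 
   S2   S2  S2 
   S3   S3  S4 
   S4   S3  S5 
   S5   S6  S5 
   S6   S3  S7 
 * S7   S3  S5 
(> = start, * = accepting)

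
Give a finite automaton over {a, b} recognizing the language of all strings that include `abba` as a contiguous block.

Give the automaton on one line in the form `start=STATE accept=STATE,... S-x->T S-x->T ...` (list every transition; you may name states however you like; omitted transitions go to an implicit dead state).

start=q0 accept=q4 q0-a->q1 q0-b->q0 q1-a->q1 q1-b->q2 q2-a->q1 q2-b->q3 q3-a->q4 q3-b->q0 q4-a->q4 q4-b->q4

States q0..q3 record the length of the longest prefix of `abba` that matches the current input suffix. Reaching q4 means `abba` has been seen, and we stay there forever. Accept from q4.
        a   b  
>  q0   q1  q0 
   q1   q1  q2 
   q2   q1  q3 
   q3   q4  q0 
 * q4   q4  q4 
(> = start, * = accepting)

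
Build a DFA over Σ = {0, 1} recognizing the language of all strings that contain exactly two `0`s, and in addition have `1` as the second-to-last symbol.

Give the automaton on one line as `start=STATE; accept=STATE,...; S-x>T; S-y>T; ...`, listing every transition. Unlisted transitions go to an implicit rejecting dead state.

Run two small machines in parallel and take their product. One (4 states) tracks the count of `0`s, saturating at 3; the other (7 states) tracks the last 2 symbols read. Each combined state is a pair, one component from each; accept when both components accept. After merging equivalent states the machine shrinks.
With 8 states:
       0  1 
>  A   B  A 
   B   C  D 
   C   E  F 
   D   G  D 
   E   E  E 
   F   E  H 
 * G   E  F 
 * H   E  H 
(> = start, * = accepting)

start=A; accept=G,H; A-0>B; A-1>A; B-0>C; B-1>D; C-0>E; C-1>F; D-0>G; D-1>D; E-0>E; E-1>E; F-0>E; F-1>H; G-0>E; G-1>F; H-0>E; H-1>H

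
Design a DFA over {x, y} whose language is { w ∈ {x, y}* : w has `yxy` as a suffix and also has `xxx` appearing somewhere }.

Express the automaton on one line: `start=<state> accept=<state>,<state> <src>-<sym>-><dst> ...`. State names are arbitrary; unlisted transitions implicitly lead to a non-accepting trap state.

Build one automaton per condition and run them in lockstep. The first has 4 states tracking how much of the suffix `yxy` has currently been matched; the second has 4 states tracking whether and how much of `xxx` has been seen. A product state is a pair (one from each), accepting exactly when both do.
10 states suffice.
        x   y  
>  q0   q1  q2 
   q1   q3  q2 
   q2   q4  q2 
   q3   q5  q2 
   q4   q3  q6 
   q5   q5  q7 
   q6   q4  q2 
   q7   q8  q7 
   q8   q5  q9 
 * q9   q8  q7 
(> = start, * = accepting)

start=q0 accept=q9 q0-x->q1 q0-y->q2 q1-x->q3 q1-y->q2 q2-x->q4 q2-y->q2 q3-x->q5 q3-y->q2 q4-x->q3 q4-y->q6 q5-x->q5 q5-y->q7 q6-x->q4 q6-y->q2 q7-x->q8 q7-y->q7 q8-x->q5 q8-y->q9 q9-x->q8 q9-y->q7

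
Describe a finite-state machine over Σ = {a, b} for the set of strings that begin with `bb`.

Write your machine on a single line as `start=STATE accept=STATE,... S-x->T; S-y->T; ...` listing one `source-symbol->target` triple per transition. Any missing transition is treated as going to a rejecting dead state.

start=q0; accept=q2; q0-a->q3; q0-b->q1; q1-a->q3; q1-b->q2; q2-a->q2; q2-b->q2; q3-a->q3; q3-b->q3

Check the first 2 symbols one by one: q0 through q1 record how many have matched `bb` so far; any wrong symbol goes to the dead state q3. After all 2 match we enter the accepting sink q2.
4 states suffice.
        a   b  
>  q0   q3  q1 
   q1   q3  q2 
 * q2   q2  q2 
   q3   q3  q3 
(> = start, * = accepting)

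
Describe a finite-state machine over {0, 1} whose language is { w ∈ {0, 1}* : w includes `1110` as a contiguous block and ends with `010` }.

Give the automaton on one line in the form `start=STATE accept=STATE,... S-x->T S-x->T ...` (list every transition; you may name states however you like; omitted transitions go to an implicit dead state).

start=q0 accept=q6 q0-0->q0 q0-1->q1 q1-0->q0 q1-1->q2 q2-0->q0 q2-1->q3 q3-0->q4 q3-1->q3 q4-0->q4 q4-1->q5 q5-0->q6 q5-1->q3 q6-0->q4 q6-1->q5

Handle the two conditions separately and then intersect. The first has 5 states tracking whether and how much of `1110` has been seen; the second has 4 states tracking how much of the suffix `010` has currently been matched. A product state is a pair (one from each), accepting exactly when both do. Minimizing collapses redundant product states.
        0   1  
>  q0   q0  q1 
   q1   q0  q2 
   q2   q0  q3 
   q3   q4  q3 
   q4   q4  q5 
   q5   q6  q3 
 * q6   q4  q5 
(> = start, * = accepting)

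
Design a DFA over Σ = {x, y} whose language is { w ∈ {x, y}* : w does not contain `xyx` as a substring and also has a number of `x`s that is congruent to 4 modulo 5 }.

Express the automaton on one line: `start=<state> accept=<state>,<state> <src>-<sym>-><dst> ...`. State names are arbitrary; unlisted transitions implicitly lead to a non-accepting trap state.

Run two small machines in parallel and take their product. The first has 4 states tracking partial matches of the forbidden pattern `xyx`; the second has 5 states tracking the count of `x`s modulo 5. A product state is a pair (one from each), accepting exactly when both do. Minimizing collapses redundant product states.
16 states suffice.
          x    y  
>  q0     q1   q0 
   q1     q2   q3 
   q2     q4   q5 
   q3     q6   q7 
   q4     q8   q9 
   q5     q6  q10 
   q6     q6   q6 
   q7     q2   q7 
 * q8    q11  q12 
   q9     q6  q13 
   q10    q4  q10 
   q11    q1  q14 
 * q12    q6  q15 
   q13    q8  q13 
   q14    q6   q0 
 * q15   q11  q15 
(> = start, * = accepting)

start=q0 accept=q8,q12,q15 q0-x->q1 q0-y->q0 q1-x->q2 q1-y->q3 q2-x->q4 q2-y->q5 q3-x->q6 q3-y->q7 q4-x->q8 q4-y->q9 q5-x->q6 q5-y->q10 q6-x->q6 q6-y->q6 q7-x->q2 q7-y->q7 q8-x->q11 q8-y->q12 q9-x->q6 q9-y->q13 q10-x->q4 q10-y->q10 q11-x->q1 q11-y->q14 q12-x->q6 q12-y->q15 q13-x->q8 q13-y->q13 q14-x->q6 q14-y->q0 q15-x->q11 q15-y->q15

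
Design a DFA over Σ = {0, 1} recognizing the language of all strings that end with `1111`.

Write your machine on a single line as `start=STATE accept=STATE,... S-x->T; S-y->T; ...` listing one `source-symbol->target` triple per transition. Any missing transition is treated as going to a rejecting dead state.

start=s0; accept=s4; s0-0->s0; s0-1->s1; s1-0->s0; s1-1->s2; s2-0->s0; s2-1->s3; s3-0->s0; s3-1->s4; s4-0->s0; s4-1->s4

Remember how much of `1111` the current input suffix matches. State s0 means no match yet; s1 means the last symbol is `1`; s2 means the last 2 symbols are `11`; s3 means the last 3 symbols are `111`; s4 means the last 4 symbols are `1111`. Only s4 accepts. On a mismatch, fall back to the longest proper suffix that is still a prefix of `1111`.
A 5-state machine:
        0   1  
>  s0   s0  s1 
   s1   s0  s2 
   s2   s0  s3 
   s3   s0  s4 
 * s4   s0  s4 
(> = start, * = accepting)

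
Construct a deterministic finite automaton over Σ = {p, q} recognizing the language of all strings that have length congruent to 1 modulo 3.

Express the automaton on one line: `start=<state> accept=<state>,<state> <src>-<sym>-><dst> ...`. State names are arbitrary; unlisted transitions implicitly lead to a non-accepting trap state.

Only the length mod 3 matters, so use a 3-cycle: from any state, every input symbol moves to the next state, wrapping s2 back to s0. Mark s1 accepting.
3 states suffice.
        p   q  
>  s0   s1  s1 
 * s1   s2  s2 
   s2   s0  s0 
(> = start, * = accepting)

start=s0 accept=s1 s0-p->s1 s0-q->s1 s1-p->s2 s1-q->s2 s2-p->s0 s2-q->s0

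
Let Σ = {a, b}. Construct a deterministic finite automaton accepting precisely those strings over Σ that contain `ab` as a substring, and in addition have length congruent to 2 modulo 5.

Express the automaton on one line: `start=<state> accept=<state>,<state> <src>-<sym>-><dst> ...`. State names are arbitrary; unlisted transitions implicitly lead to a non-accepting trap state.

start=S0 accept=S4 S0-a->S1 S0-b->S2 S1-a->S3 S1-b->S4 S2-a->S3 S2-b->S5 S3-a->S6 S3-b->S7 S4-a->S7 S4-b->S7 S5-a->S6 S5-b->S8 S6-a->S9 S6-b->S10 S7-a->S10 S7-b->S10 S8-a->S9 S8-b->S11 S9-a->S12 S9-b->S13 S10-a->S13 S10-b->S13 S11-a->S12 S11-b->S0 S12-a->S1 S12-b->S14 S13-a->S14 S13-b->S14 S14-a->S4 S14-b->S4

Handle the two conditions separately and then intersect. One (3 states) tracks whether and how much of `ab` has been seen; the other (5 states) tracks the input length modulo 5. Each combined state is a pair, one component from each; accept when both components accept.
15 states suffice.
          a    b  
>  S0     S1   S2 
   S1     S3   S4 
   S2     S3   S5 
   S3     S6   S7 
 * S4     S7   S7 
   S5     S6   S8 
   S6     S9  S10 
   S7    S10  S10 
   S8     S9  S11 
   S9    S12  S13 
   S10   S13  S13 
   S11   S12   S0 
   S12    S1  S14 
   S13   S14  S14 
   S14    S4   S4 
(> = start, * = accepting)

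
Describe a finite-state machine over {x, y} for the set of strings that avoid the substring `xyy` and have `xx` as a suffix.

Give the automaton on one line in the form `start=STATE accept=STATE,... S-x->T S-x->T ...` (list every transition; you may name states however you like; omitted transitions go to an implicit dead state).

Run two small machines in parallel and take their product. The first has 4 states tracking partial matches of the forbidden pattern `xyy`; the second has 3 states tracking how much of the suffix `xx` has currently been matched. A product state is a pair (one from each), accepting exactly when both do. After merging equivalent states the machine shrinks.
        x   y  
>  q0   q1  q0 
   q1   q2  q3 
 * q2   q2  q3 
   q3   q1  q4 
   q4   q4  q4 
(> = start, * = accepting)

start=q0 accept=q2 q0-x->q1 q0-y->q0 q1-x->q2 q1-y->q3 q2-x->q2 q2-y->q3 q3-x->q1 q3-y->q4 q4-x->q4 q4-y->q4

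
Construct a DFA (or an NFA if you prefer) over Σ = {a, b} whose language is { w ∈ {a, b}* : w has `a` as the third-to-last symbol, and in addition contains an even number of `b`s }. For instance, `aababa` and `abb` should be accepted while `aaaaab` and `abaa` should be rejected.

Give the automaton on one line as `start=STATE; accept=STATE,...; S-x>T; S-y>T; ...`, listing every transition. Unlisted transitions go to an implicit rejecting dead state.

Handle the two conditions separately and then intersect. The first has 15 states tracking the last 3 symbols read; the second has 2 states tracking the count of `b`s modulo 2. A product state is a pair (one from each), accepting exactly when both do.
23 states suffice.
          a    b  
>  S0     S1   S2 
   S1     S3   S4 
   S2     S5   S6 
   S3     S7   S8 
   S4     S9  S10 
   S5    S11  S12 
   S6    S13  S14 
 * S7     S7   S8 
   S8     S9  S10 
   S9    S11  S12 
 * S10   S13  S14 
   S11   S15  S16 
   S12   S17  S18 
   S13   S19  S20 
   S14   S21  S22 
   S15   S15  S16 
 * S16   S17  S18 
 * S17   S19  S20 
   S18   S21  S22 
   S19    S7   S8 
   S20    S9  S10 
   S21   S11  S12 
   S22   S13  S14 
(> = start, * = accepting)

start=S0; accept=S7,S10,S16,S17; S0-a>S1; S0-b>S2; S1-a>S3; S1-b>S4; S2-a>S5; S2-b>S6; S3-a>S7; S3-b>S8; S4-a>S9; S4-b>S10; S5-a>S11; S5-b>S12; S6-a>S13; S6-b>S14; S7-a>S7; S7-b>S8; S8-a>S9; S8-b>S10; S9-a>S11; S9-b>S12; S10-a>S13; S10-b>S14; S11-a>S15; S11-b>S16; S12-a>S17; S12-b>S18; S13-a>S19; S13-b>S20; S14-a>S21; S14-b>S22; S15-a>S15; S15-b>S16; S16-a>S17; S16-b>S18; S17-a>S19; S17-b>S20; S18-a>S21; S18-b>S22; S19-a>S7; S19-b>S8; S20-a>S9; S20-b>S10; S21-a>S11; S21-b>S12; S22-a>S13; S22-b>S14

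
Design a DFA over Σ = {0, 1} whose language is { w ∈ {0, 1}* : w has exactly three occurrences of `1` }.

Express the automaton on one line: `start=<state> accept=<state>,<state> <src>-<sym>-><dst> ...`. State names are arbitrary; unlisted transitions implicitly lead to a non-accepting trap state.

start=s0 accept=s3 s0-0->s0 s0-1->s1 s1-0->s1 s1-1->s2 s2-0->s2 s2-1->s3 s3-0->s3 s3-1->s4 s4-0->s4 s4-1->s4

Only the number of `1`s matters, and only up to 4. Make a chain s0 → s1 → s2 → s3 → s4 advanced by each `1` (with s4 absorbing); every other symbol self-loops. The accepting set is {s3}.
With 5 states:
        0   1  
>  s0   s0  s1 
   s1   s1  s2 
   s2   s2  s3 
 * s3   s3  s4 
   s4   s4  s4 
(> = start, * = accepting)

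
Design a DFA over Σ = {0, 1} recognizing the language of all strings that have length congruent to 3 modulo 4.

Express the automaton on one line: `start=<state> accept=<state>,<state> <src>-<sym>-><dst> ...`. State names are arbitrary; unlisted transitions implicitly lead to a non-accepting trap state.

Only the length mod 4 matters, so use a 4-cycle: from any state, every input symbol moves to the next state, wrapping q3 back to q0. Mark q3 accepting.
4 states suffice.
        0   1  
>  q0   q1  q1 
   q1   q2  q2 
   q2   q3  q3 
 * q3   q0  q0 
(> = start, * = accepting)

start=q0 accept=q3 q0-0->q1 q0-1->q1 q1-0->q2 q1-1->q2 q2-0->q3 q2-1->q3 q3-0->q0 q3-1->q0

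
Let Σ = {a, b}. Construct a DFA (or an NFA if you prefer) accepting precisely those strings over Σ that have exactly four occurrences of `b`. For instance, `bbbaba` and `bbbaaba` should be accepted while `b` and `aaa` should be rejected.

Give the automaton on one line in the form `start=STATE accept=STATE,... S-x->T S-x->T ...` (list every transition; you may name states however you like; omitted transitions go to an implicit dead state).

start=s0 accept=s4 s0-a->s0 s0-b->s1 s1-a->s1 s1-b->s2 s2-a->s2 s2-b->s3 s3-a->s3 s3-b->s4 s4-a->s4 s4-b->s5 s5-a->s5 s5-b->s5

Only the number of `b`s matters, and only up to 5. Make a chain s0 → s1 → s2 → s3 → s4 → s5 advanced by each `b` (with s5 absorbing); every other symbol self-loops. The accepting set is {s4}.
A 6-state machine:
        a   b  
>  s0   s0  s1 
   s1   s1  s2 
   s2   s2  s3 
   s3   s3  s4 
 * s4   s4  s5 
   s5   s5  s5 
(> = start, * = accepting)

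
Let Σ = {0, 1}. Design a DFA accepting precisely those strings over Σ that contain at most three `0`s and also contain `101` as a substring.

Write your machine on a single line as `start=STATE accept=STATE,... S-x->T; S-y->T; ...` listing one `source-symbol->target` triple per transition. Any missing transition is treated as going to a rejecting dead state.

start=A; accept=J,N,Q; A-0->B; A-1->C; B-0->D; B-1->E; C-0->F; C-1->C; D-0->G; D-1->H; E-0->I; E-1->E; F-0->D; F-1->J; G-0->K; G-1->L; H-0->M; H-1->H; I-0->G; I-1->N; J-0->N; J-1->J; K-0->K; K-1->O; L-0->P; L-1->L; M-0->K; M-1->Q; N-0->Q; N-1->N; O-0->P; O-1->O; P-0->K; P-1->R; Q-0->R; Q-1->Q; R-0->R; R-1->R

Run two small machines in parallel and take their product. The first has 5 states tracking the count of `0`s, saturating at 4; the second has 4 states tracking whether and how much of `101` has been seen. A product state is a pair (one from each), accepting exactly when both do.
18 states suffice.
       0  1 
>  A   B  C 
   B   D  E 
   C   F  C 
   D   G  H 
   E   I  E 
   F   D  J 
   G   K  L 
   H   M  H 
   I   G  N 
 * J   N  J 
   K   K  O 
   L   P  L 
   M   K  Q 
 * N   Q  N 
   O   P  O 
   P   K  R 
 * Q   R  Q 
   R   R  R 
(> = start, * = accepting)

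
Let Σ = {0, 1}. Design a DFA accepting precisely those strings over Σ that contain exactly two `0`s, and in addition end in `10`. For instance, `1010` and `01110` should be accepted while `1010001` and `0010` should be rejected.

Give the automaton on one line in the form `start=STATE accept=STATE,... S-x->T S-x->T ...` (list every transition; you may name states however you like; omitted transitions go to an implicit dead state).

Run two small machines in parallel and take their product. The first has 4 states tracking the count of `0`s, saturating at 3; the second has 3 states tracking how much of the suffix `10` has currently been matched. A product state is a pair (one from each), accepting exactly when both do. After merging equivalent states the machine shrinks.
A 5-state machine:
       0  1 
>  A   B  A 
   B   C  D 
   C   C  C 
   D   E  D 
 * E   C  C 
(> = start, * = accepting)

start=A accept=E A-0->B A-1->A B-0->C B-1->D C-0->C C-1->C D-0->E D-1->D E-0->C E-1->C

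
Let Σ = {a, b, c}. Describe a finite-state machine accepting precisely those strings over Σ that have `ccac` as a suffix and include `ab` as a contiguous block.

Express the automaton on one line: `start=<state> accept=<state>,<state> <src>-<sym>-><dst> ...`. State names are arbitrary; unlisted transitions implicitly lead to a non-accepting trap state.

Handle the two conditions separately and then intersect. The first has 5 states tracking how much of the suffix `ccac` has currently been matched; the second has 3 states tracking whether and how much of `ab` has been seen. A product state is a pair (one from each), accepting exactly when both do. Minimizing collapses redundant product states.
A 7-state machine:
        a   b   c  
>  q0   q1  q0  q0 
   q1   q1  q2  q0 
   q2   q2  q2  q3 
   q3   q2  q2  q4 
   q4   q5  q2  q4 
   q5   q2  q2  q6 
 * q6   q2  q2  q4 
(> = start, * = accepting)

start=q0 accept=q6 q0-a->q1 q0-b->q0 q0-c->q0 q1-a->q1 q1-b->q2 q1-c->q0 q2-a->q2 q2-b->q2 q2-c->q3 q3-a->q2 q3-b->q2 q3-c->q4 q4-a->q5 q4-b->q2 q4-c->q4 q5-a->q2 q5-b->q2 q5-c->q6 q6-a->q2 q6-b->q2 q6-c->q4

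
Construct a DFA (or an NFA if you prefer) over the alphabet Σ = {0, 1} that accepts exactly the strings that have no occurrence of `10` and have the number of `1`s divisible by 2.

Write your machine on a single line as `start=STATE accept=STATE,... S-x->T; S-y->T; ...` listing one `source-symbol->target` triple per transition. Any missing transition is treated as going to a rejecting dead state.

start=q0; accept=q0,q3; q0-0->q0; q0-1->q1; q1-0->q2; q1-1->q3; q2-0->q2; q2-1->q4; q3-0->q4; q3-1->q1; q4-0->q4; q4-1->q2

Run two small machines in parallel and take their product. The first has 3 states tracking partial matches of the forbidden pattern `10`; the second has 2 states tracking the count of `1`s modulo 2. A product state is a pair (one from each), accepting exactly when both do.
With 5 states:
        0   1  
>* q0   q0  q1 
   q1   q2  q3 
   q2   q2  q4 
 * q3   q4  q1 
   q4   q4  q2 
(> = start, * = accepting)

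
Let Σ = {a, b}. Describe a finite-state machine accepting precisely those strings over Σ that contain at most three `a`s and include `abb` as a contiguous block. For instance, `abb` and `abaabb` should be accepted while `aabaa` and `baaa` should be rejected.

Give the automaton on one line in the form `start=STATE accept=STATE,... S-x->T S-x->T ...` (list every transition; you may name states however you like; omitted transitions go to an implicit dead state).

start=q0 accept=q6,q9,q10 q0-a->q1 q0-b->q0 q1-a->q2 q1-b->q3 q2-a->q4 q2-b->q5 q3-a->q2 q3-b->q6 q4-a->q7 q4-b->q8 q5-a->q4 q5-b->q9 q6-a->q9 q6-b->q6 q7-a->q7 q7-b->q7 q8-a->q7 q8-b->q10 q9-a->q10 q9-b->q9 q10-a->q7 q10-b->q10

Handle the two conditions separately and then intersect. One (5 states) tracks the count of `a`s, saturating at 4; the other (4 states) tracks whether and how much of `abb` has been seen. Each combined state is a pair, one component from each; accept when both components accept. After merging equivalent states the machine shrinks.
With 11 states:
          a    b  
>  q0     q1   q0 
   q1     q2   q3 
   q2     q4   q5 
   q3     q2   q6 
   q4     q7   q8 
   q5     q4   q9 
 * q6     q9   q6 
   q7     q7   q7 
   q8     q7  q10 
 * q9    q10   q9 
 * q10    q7  q10 
(> = start, * = accepting)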